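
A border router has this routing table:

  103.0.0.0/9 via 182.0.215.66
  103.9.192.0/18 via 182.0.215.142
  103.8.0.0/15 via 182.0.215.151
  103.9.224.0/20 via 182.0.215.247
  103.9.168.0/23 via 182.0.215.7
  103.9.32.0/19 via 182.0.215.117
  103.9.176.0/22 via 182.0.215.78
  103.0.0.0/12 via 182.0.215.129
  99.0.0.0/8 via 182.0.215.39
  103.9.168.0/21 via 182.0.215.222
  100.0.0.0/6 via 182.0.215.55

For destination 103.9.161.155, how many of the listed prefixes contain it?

Prefixes containing 103.9.161.155:
  100.0.0.0/6 (100.0.0.0 - 103.255.255.255)
  103.0.0.0/9 (103.0.0.0 - 103.127.255.255)
  103.0.0.0/12 (103.0.0.0 - 103.15.255.255)
  103.8.0.0/15 (103.8.0.0 - 103.9.255.255)
Total matching entries: 4.

4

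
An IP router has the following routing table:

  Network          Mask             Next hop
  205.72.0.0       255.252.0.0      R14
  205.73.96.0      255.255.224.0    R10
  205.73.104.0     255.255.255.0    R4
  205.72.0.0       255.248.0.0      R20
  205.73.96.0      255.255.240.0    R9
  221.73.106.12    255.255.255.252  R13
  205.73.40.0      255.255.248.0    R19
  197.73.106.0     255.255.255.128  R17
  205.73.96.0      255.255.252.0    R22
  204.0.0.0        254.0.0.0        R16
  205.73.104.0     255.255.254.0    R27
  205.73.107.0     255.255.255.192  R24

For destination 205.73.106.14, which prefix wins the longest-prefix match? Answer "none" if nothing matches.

Entries matching 205.73.106.14:
  204.0.0.0/7 (204.0.0.0 - 205.255.255.255)
  205.72.0.0/13 (205.72.0.0 - 205.79.255.255)
  205.72.0.0/14 (205.72.0.0 - 205.75.255.255)
  205.73.96.0/19 (205.73.96.0 - 205.73.127.255)
  205.73.96.0/20 (205.73.96.0 - 205.73.111.255)
Most specific is 205.73.96.0/20.

205.73.96.0/20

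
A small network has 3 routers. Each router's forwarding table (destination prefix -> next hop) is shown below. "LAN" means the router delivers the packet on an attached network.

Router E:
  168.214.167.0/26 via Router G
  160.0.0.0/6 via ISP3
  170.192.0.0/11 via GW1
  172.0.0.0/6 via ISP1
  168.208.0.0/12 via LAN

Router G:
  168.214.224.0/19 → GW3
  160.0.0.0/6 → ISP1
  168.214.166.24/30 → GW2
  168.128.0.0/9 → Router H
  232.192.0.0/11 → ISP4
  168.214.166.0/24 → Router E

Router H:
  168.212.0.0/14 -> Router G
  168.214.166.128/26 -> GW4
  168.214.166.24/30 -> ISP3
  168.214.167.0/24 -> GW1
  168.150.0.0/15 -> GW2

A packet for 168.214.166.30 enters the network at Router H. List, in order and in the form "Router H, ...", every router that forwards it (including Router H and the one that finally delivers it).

Router H, Router G, Router E

At Router H: longest match for 168.214.166.30 is 168.212.0.0/14 -> Router G
At Router G: longest match for 168.214.166.30 is 168.214.166.0/24 -> Router E
At Router E: longest match for 168.214.166.30 is 168.208.0.0/12 -> LAN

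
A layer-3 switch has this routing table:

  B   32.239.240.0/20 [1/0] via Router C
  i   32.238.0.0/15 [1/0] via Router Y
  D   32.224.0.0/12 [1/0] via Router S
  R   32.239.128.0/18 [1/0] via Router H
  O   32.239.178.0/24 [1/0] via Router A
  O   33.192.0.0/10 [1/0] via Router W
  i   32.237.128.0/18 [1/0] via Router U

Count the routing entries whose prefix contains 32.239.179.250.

3

Prefixes containing 32.239.179.250:
  32.224.0.0/12 (32.224.0.0 - 32.239.255.255)
  32.238.0.0/15 (32.238.0.0 - 32.239.255.255)
  32.239.128.0/18 (32.239.128.0 - 32.239.191.255)
Total matching entries: 3.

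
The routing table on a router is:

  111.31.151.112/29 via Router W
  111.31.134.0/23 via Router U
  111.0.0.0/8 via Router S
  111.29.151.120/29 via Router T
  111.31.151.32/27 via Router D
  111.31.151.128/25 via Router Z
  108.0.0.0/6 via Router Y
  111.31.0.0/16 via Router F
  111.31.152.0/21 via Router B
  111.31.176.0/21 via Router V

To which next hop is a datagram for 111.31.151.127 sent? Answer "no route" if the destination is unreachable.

Router F

Routes whose prefix contains 111.31.151.127:
  108.0.0.0/6 (108.0.0.0 - 111.255.255.255) -> Router Y
  111.0.0.0/8 (111.0.0.0 - 111.255.255.255) -> Router S
  111.31.0.0/16 (111.31.0.0 - 111.31.255.255) -> Router F
More-specific entries that do NOT match:
  111.31.151.112/29 (111.31.151.112 - 111.31.151.119) does not contain 111.31.151.127
  111.29.151.120/29 (111.29.151.120 - 111.29.151.127) does not contain 111.31.151.127
  111.31.151.32/27 (111.31.151.32 - 111.31.151.63) does not contain 111.31.151.127
  111.31.151.128/25 (111.31.151.128 - 111.31.151.255) does not contain 111.31.151.127
  111.31.134.0/23 (111.31.134.0 - 111.31.135.255) does not contain 111.31.151.127
  111.31.152.0/21 (111.31.152.0 - 111.31.159.255) does not contain 111.31.151.127
  111.31.176.0/21 (111.31.176.0 - 111.31.183.255) does not contain 111.31.151.127
Longest matching prefix is /16 -> next hop Router F.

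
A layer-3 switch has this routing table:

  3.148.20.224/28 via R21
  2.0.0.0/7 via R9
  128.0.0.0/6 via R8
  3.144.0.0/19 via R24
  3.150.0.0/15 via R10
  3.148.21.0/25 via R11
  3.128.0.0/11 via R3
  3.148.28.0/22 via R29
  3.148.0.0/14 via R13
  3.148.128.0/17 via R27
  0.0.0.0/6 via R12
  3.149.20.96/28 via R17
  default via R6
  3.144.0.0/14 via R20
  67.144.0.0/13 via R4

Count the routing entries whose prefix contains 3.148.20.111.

5

Prefixes containing 3.148.20.111:
  0.0.0.0/0 (default, matches everything)
  0.0.0.0/6 (0.0.0.0 - 3.255.255.255)
  2.0.0.0/7 (2.0.0.0 - 3.255.255.255)
  3.128.0.0/11 (3.128.0.0 - 3.159.255.255)
  3.148.0.0/14 (3.148.0.0 - 3.151.255.255)
Total matching entries: 5.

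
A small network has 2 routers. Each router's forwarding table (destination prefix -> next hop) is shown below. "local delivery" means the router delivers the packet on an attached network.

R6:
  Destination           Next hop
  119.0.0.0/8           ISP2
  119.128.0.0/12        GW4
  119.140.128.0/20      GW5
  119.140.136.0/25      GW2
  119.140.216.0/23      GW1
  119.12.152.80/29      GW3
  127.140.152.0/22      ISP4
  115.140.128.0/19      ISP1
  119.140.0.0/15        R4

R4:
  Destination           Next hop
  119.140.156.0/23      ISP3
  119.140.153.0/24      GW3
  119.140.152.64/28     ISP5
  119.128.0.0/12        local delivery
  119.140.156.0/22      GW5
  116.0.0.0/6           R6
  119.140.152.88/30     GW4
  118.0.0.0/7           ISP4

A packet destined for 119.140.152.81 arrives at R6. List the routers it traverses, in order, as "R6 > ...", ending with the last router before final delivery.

R6 > R4

At R6: longest match for 119.140.152.81 is 119.140.0.0/15 -> R4
At R4: longest match for 119.140.152.81 is 119.128.0.0/12 -> local delivery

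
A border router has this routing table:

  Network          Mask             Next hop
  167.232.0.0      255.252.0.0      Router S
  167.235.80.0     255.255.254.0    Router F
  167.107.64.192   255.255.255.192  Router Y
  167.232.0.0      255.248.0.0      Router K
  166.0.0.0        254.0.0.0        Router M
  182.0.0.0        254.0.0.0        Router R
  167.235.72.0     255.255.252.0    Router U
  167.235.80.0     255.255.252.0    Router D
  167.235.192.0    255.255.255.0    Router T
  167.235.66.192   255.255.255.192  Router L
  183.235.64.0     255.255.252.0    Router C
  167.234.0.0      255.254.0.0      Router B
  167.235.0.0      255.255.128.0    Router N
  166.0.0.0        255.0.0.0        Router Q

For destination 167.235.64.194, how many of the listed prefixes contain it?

Prefixes containing 167.235.64.194:
  166.0.0.0/7 (166.0.0.0 - 167.255.255.255)
  167.232.0.0/13 (167.232.0.0 - 167.239.255.255)
  167.232.0.0/14 (167.232.0.0 - 167.235.255.255)
  167.234.0.0/15 (167.234.0.0 - 167.235.255.255)
  167.235.0.0/17 (167.235.0.0 - 167.235.127.255)
Total matching entries: 5.

5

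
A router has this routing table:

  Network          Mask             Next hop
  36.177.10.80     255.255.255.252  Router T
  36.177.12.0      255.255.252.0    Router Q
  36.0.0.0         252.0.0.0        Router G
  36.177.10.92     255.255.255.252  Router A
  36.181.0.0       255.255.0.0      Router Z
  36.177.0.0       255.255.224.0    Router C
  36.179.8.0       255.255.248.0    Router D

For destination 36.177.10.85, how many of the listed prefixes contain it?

Prefixes containing 36.177.10.85:
  36.0.0.0/6 (36.0.0.0 - 39.255.255.255)
  36.177.0.0/19 (36.177.0.0 - 36.177.31.255)
Total matching entries: 2.

2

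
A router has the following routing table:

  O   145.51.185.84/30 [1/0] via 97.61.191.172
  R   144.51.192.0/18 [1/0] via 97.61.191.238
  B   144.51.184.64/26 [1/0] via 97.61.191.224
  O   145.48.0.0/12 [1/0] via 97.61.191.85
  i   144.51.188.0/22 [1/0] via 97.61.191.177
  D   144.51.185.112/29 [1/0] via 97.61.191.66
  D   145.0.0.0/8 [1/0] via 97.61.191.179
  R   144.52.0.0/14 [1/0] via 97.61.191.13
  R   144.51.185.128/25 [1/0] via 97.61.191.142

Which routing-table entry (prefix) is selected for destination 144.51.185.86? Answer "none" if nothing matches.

none

144.51.185.86 is outside every listed prefix and there is no default route.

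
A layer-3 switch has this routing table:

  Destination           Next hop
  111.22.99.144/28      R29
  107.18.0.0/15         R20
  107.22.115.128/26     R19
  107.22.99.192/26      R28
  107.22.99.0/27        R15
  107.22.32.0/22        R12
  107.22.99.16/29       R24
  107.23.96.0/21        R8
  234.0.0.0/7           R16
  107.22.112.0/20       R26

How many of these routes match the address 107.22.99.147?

0

No listed prefix contains 107.22.99.147.
Total matching entries: 0.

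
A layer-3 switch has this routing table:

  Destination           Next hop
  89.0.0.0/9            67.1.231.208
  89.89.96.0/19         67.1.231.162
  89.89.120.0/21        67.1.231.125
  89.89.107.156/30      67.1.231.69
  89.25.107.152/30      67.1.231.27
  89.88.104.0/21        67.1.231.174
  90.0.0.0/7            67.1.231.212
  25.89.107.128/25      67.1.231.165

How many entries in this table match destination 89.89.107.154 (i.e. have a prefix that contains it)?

Prefixes containing 89.89.107.154:
  89.0.0.0/9 (89.0.0.0 - 89.127.255.255)
  89.89.96.0/19 (89.89.96.0 - 89.89.127.255)
Total matching entries: 2.

2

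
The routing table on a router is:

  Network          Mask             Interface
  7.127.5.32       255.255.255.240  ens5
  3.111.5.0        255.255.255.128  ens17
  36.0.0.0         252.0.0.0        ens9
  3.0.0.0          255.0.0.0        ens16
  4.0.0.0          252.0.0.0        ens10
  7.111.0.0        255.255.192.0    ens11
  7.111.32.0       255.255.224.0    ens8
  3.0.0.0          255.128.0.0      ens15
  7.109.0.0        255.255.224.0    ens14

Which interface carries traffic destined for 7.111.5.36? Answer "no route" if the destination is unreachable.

Routes whose prefix contains 7.111.5.36:
  4.0.0.0/6 (4.0.0.0 - 7.255.255.255) -> ens10
  7.111.0.0/18 (7.111.0.0 - 7.111.63.255) -> ens11
More-specific entries that do NOT match:
  7.127.5.32/28 (7.127.5.32 - 7.127.5.47) does not contain 7.111.5.36
  3.111.5.0/25 (3.111.5.0 - 3.111.5.127) does not contain 7.111.5.36
  7.111.32.0/19 (7.111.32.0 - 7.111.63.255) does not contain 7.111.5.36
  7.109.0.0/19 (7.109.0.0 - 7.109.31.255) does not contain 7.111.5.36
Longest matching prefix is /18 -> interface ens11.

ens11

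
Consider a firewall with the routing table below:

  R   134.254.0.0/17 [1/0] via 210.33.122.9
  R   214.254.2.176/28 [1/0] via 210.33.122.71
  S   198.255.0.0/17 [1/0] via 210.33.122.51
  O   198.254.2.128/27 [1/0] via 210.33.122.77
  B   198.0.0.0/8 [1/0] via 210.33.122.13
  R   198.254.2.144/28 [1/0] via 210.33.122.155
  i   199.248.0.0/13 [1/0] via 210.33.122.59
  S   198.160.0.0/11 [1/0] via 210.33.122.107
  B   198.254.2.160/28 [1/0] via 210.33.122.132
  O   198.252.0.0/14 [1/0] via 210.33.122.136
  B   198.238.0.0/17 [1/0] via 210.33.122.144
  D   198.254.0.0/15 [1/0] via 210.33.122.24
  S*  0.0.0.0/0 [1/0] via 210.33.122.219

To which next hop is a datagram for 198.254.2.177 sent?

210.33.122.24

Routes whose prefix contains 198.254.2.177:
  0.0.0.0/0 (default, matches everything) -> 210.33.122.219
  198.0.0.0/8 (198.0.0.0 - 198.255.255.255) -> 210.33.122.13
  198.252.0.0/14 (198.252.0.0 - 198.255.255.255) -> 210.33.122.136
  198.254.0.0/15 (198.254.0.0 - 198.255.255.255) -> 210.33.122.24
More-specific entries that do NOT match:
  214.254.2.176/28 (214.254.2.176 - 214.254.2.191) does not contain 198.254.2.177
  198.254.2.144/28 (198.254.2.144 - 198.254.2.159) does not contain 198.254.2.177
  198.254.2.160/28 (198.254.2.160 - 198.254.2.175) does not contain 198.254.2.177
  198.254.2.128/27 (198.254.2.128 - 198.254.2.159) does not contain 198.254.2.177
  134.254.0.0/17 (134.254.0.0 - 134.254.127.255) does not contain 198.254.2.177
  198.255.0.0/17 (198.255.0.0 - 198.255.127.255) does not contain 198.254.2.177
  198.238.0.0/17 (198.238.0.0 - 198.238.127.255) does not contain 198.254.2.177
Longest matching prefix is /15 -> next hop 210.33.122.24.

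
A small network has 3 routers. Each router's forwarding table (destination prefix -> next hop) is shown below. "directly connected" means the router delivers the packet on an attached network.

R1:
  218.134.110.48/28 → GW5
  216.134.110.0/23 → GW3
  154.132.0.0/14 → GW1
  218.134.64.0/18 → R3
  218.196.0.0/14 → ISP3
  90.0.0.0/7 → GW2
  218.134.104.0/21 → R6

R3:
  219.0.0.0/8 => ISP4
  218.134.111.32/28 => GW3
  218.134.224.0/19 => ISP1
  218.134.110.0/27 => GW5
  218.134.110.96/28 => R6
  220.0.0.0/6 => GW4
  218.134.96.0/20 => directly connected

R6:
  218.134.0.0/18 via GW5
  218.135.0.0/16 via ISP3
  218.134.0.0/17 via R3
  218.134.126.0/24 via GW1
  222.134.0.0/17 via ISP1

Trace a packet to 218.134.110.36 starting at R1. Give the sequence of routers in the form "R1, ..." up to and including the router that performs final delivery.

At R1: longest match for 218.134.110.36 is 218.134.104.0/21 -> R6
At R6: longest match for 218.134.110.36 is 218.134.0.0/17 -> R3
At R3: longest match for 218.134.110.36 is 218.134.96.0/20 -> directly connected

R1, R6, R3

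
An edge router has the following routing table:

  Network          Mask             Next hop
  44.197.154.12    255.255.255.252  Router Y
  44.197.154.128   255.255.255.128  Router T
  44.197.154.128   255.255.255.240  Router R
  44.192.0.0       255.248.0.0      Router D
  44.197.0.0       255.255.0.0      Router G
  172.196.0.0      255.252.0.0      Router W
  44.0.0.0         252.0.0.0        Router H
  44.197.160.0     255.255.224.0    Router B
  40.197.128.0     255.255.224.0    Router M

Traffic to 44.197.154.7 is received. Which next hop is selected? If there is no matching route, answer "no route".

Routes whose prefix contains 44.197.154.7:
  44.0.0.0/6 (44.0.0.0 - 47.255.255.255) -> Router H
  44.192.0.0/13 (44.192.0.0 - 44.199.255.255) -> Router D
  44.197.0.0/16 (44.197.0.0 - 44.197.255.255) -> Router G
More-specific entries that do NOT match:
  44.197.154.12/30 (44.197.154.12 - 44.197.154.15) does not contain 44.197.154.7
  44.197.154.128/28 (44.197.154.128 - 44.197.154.143) does not contain 44.197.154.7
  44.197.154.128/25 (44.197.154.128 - 44.197.154.255) does not contain 44.197.154.7
  44.197.160.0/19 (44.197.160.0 - 44.197.191.255) does not contain 44.197.154.7
  40.197.128.0/19 (40.197.128.0 - 40.197.159.255) does not contain 44.197.154.7
Longest matching prefix is /16 -> next hop Router G.

Router G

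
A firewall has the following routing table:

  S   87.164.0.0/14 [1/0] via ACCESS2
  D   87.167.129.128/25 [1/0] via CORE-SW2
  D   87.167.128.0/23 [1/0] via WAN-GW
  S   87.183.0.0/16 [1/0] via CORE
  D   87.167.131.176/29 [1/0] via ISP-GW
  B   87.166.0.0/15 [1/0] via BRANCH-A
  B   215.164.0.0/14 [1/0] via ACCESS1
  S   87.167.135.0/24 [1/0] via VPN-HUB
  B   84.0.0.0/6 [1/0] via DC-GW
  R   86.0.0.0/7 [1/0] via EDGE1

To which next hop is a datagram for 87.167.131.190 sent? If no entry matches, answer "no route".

BRANCH-A

Routes whose prefix contains 87.167.131.190:
  84.0.0.0/6 (84.0.0.0 - 87.255.255.255) -> DC-GW
  86.0.0.0/7 (86.0.0.0 - 87.255.255.255) -> EDGE1
  87.164.0.0/14 (87.164.0.0 - 87.167.255.255) -> ACCESS2
  87.166.0.0/15 (87.166.0.0 - 87.167.255.255) -> BRANCH-A
More-specific entries that do NOT match:
  87.167.131.176/29 (87.167.131.176 - 87.167.131.183) does not contain 87.167.131.190
  87.167.129.128/25 (87.167.129.128 - 87.167.129.255) does not contain 87.167.131.190
  87.167.135.0/24 (87.167.135.0 - 87.167.135.255) does not contain 87.167.131.190
  87.167.128.0/23 (87.167.128.0 - 87.167.129.255) does not contain 87.167.131.190
  87.183.0.0/16 (87.183.0.0 - 87.183.255.255) does not contain 87.167.131.190
Longest matching prefix is /15 -> next hop BRANCH-A.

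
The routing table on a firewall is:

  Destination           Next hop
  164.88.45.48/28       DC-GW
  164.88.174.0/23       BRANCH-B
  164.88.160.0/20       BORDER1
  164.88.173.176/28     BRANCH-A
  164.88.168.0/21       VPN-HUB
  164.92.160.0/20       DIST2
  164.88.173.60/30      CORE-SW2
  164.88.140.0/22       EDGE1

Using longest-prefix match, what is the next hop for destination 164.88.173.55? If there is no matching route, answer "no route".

Routes whose prefix contains 164.88.173.55:
  164.88.160.0/20 (164.88.160.0 - 164.88.175.255) -> BORDER1
  164.88.168.0/21 (164.88.168.0 - 164.88.175.255) -> VPN-HUB
More-specific entries that do NOT match:
  164.88.173.60/30 (164.88.173.60 - 164.88.173.63) does not contain 164.88.173.55
  164.88.45.48/28 (164.88.45.48 - 164.88.45.63) does not contain 164.88.173.55
  164.88.173.176/28 (164.88.173.176 - 164.88.173.191) does not contain 164.88.173.55
  164.88.174.0/23 (164.88.174.0 - 164.88.175.255) does not contain 164.88.173.55
  164.88.140.0/22 (164.88.140.0 - 164.88.143.255) does not contain 164.88.173.55
Longest matching prefix is /21 -> next hop VPN-HUB.

VPN-HUB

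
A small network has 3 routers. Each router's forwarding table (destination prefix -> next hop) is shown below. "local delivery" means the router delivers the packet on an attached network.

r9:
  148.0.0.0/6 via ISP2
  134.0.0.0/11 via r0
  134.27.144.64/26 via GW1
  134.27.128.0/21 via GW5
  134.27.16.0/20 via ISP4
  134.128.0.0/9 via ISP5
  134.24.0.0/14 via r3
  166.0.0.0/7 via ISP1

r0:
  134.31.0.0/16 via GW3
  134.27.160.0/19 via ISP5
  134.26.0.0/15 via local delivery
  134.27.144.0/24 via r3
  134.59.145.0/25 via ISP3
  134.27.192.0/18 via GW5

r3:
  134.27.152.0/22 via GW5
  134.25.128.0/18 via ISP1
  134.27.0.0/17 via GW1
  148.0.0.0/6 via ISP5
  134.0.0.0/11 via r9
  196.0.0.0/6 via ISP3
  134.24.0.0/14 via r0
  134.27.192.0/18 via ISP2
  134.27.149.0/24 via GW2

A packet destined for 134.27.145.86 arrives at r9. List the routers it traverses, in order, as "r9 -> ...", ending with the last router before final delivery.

At r9: longest match for 134.27.145.86 is 134.24.0.0/14 -> r3
At r3: longest match for 134.27.145.86 is 134.24.0.0/14 -> r0
At r0: longest match for 134.27.145.86 is 134.26.0.0/15 -> local delivery

r9 -> r3 -> r0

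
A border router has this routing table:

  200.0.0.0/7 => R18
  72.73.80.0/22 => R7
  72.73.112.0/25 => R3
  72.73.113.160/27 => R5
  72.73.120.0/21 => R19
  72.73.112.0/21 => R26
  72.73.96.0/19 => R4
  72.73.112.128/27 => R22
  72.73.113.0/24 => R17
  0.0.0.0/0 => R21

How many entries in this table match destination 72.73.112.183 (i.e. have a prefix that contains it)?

3

Prefixes containing 72.73.112.183:
  0.0.0.0/0 (default, matches everything)
  72.73.96.0/19 (72.73.96.0 - 72.73.127.255)
  72.73.112.0/21 (72.73.112.0 - 72.73.119.255)
Total matching entries: 3.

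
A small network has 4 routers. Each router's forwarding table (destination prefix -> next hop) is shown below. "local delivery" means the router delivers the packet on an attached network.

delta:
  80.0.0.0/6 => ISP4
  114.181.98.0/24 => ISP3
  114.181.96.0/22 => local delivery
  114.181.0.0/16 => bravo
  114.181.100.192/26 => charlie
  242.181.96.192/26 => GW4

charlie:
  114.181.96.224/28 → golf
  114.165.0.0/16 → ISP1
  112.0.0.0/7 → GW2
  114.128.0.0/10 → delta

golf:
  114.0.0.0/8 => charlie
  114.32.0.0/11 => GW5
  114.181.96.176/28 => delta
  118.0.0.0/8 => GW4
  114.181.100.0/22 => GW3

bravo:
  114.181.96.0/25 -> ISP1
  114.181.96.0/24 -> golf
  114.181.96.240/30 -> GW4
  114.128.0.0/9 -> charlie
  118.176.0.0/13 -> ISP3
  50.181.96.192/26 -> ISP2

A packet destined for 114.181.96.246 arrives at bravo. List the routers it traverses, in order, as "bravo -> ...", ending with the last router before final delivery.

bravo -> golf -> charlie -> delta

At bravo: longest match for 114.181.96.246 is 114.181.96.0/24 -> golf
At golf: longest match for 114.181.96.246 is 114.0.0.0/8 -> charlie
At charlie: longest match for 114.181.96.246 is 114.128.0.0/10 -> delta
At delta: longest match for 114.181.96.246 is 114.181.96.0/22 -> local delivery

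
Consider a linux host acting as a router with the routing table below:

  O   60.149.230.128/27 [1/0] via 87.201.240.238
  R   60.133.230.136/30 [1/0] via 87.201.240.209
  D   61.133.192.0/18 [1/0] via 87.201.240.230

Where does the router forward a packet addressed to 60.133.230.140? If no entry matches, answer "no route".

no route

No entry's prefix contains 60.133.230.140; there is no default route.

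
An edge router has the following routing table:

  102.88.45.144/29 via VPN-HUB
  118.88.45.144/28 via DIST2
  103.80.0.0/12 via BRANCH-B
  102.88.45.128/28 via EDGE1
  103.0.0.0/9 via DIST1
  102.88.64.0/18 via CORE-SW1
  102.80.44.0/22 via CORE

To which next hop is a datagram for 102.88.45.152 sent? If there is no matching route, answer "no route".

No entry's prefix contains 102.88.45.152; there is no default route.

no route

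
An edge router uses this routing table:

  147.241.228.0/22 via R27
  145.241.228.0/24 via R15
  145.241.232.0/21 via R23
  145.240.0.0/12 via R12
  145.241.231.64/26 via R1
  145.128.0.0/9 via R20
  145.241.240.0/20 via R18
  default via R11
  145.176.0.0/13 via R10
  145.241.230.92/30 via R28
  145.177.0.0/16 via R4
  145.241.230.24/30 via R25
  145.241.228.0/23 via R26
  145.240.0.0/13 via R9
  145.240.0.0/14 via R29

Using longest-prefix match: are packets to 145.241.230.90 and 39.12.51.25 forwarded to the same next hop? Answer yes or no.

no

145.241.230.90: longest match 145.240.0.0/14 -> R29
39.12.51.25: longest match 0.0.0.0/0 -> R11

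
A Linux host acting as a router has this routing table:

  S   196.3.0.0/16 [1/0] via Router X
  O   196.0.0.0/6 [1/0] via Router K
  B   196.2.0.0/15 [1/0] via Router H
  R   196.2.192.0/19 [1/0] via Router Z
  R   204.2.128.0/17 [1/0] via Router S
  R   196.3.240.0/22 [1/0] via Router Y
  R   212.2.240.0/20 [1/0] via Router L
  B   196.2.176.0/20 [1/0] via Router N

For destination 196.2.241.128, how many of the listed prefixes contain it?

2

Prefixes containing 196.2.241.128:
  196.0.0.0/6 (196.0.0.0 - 199.255.255.255)
  196.2.0.0/15 (196.2.0.0 - 196.3.255.255)
Total matching entries: 2.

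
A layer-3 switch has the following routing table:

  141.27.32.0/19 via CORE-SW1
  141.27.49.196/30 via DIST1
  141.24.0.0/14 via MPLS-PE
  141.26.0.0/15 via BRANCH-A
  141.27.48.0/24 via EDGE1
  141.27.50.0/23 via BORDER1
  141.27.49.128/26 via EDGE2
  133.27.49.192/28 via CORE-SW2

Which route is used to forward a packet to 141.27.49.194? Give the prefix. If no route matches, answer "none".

Entries matching 141.27.49.194:
  141.24.0.0/14 (141.24.0.0 - 141.27.255.255)
  141.26.0.0/15 (141.26.0.0 - 141.27.255.255)
  141.27.32.0/19 (141.27.32.0 - 141.27.63.255)
Most specific is 141.27.32.0/19.

141.27.32.0/19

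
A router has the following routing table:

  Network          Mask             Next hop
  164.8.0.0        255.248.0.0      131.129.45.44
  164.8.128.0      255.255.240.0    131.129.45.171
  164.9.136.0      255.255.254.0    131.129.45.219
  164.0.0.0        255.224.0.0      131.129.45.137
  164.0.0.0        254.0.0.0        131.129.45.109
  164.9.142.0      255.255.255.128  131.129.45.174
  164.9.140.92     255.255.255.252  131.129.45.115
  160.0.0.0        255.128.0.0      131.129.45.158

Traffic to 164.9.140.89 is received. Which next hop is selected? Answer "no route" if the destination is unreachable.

Routes whose prefix contains 164.9.140.89:
  164.0.0.0/7 (164.0.0.0 - 165.255.255.255) -> 131.129.45.109
  164.0.0.0/11 (164.0.0.0 - 164.31.255.255) -> 131.129.45.137
  164.8.0.0/13 (164.8.0.0 - 164.15.255.255) -> 131.129.45.44
More-specific entries that do NOT match:
  164.9.140.92/30 (164.9.140.92 - 164.9.140.95) does not contain 164.9.140.89
  164.9.142.0/25 (164.9.142.0 - 164.9.142.127) does not contain 164.9.140.89
  164.9.136.0/23 (164.9.136.0 - 164.9.137.255) does not contain 164.9.140.89
  164.8.128.0/20 (164.8.128.0 - 164.8.143.255) does not contain 164.9.140.89
Longest matching prefix is /13 -> next hop 131.129.45.44.

131.129.45.44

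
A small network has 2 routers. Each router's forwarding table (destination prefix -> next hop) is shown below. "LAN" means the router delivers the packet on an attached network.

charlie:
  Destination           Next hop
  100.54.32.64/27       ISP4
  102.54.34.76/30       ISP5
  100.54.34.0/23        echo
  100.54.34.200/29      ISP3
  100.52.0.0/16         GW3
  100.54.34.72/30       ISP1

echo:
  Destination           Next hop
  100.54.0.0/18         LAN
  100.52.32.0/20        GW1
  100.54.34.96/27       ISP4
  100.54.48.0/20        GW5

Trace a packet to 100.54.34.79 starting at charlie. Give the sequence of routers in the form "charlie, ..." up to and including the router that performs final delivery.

At charlie: longest match for 100.54.34.79 is 100.54.34.0/23 -> echo
At echo: longest match for 100.54.34.79 is 100.54.0.0/18 -> LAN

charlie, echo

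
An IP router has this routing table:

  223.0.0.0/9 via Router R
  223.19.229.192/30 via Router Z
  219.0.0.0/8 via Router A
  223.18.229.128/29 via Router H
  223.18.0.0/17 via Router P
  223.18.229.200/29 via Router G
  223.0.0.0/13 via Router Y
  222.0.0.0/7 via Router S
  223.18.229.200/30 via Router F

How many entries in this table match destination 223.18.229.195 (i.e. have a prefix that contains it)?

Prefixes containing 223.18.229.195:
  222.0.0.0/7 (222.0.0.0 - 223.255.255.255)
  223.0.0.0/9 (223.0.0.0 - 223.127.255.255)
Total matching entries: 2.

2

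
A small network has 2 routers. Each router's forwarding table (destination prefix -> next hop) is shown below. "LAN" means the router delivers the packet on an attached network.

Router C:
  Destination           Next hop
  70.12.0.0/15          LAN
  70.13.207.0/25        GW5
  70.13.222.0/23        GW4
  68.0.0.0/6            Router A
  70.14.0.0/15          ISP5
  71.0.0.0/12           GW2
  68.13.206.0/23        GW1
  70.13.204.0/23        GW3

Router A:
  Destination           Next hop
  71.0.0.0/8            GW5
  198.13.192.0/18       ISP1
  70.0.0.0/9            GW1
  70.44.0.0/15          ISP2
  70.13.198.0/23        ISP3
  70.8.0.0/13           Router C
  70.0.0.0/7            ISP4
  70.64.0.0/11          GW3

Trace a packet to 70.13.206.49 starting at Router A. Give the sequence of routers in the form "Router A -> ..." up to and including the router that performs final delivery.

Router A -> Router C

At Router A: longest match for 70.13.206.49 is 70.8.0.0/13 -> Router C
At Router C: longest match for 70.13.206.49 is 70.12.0.0/15 -> LAN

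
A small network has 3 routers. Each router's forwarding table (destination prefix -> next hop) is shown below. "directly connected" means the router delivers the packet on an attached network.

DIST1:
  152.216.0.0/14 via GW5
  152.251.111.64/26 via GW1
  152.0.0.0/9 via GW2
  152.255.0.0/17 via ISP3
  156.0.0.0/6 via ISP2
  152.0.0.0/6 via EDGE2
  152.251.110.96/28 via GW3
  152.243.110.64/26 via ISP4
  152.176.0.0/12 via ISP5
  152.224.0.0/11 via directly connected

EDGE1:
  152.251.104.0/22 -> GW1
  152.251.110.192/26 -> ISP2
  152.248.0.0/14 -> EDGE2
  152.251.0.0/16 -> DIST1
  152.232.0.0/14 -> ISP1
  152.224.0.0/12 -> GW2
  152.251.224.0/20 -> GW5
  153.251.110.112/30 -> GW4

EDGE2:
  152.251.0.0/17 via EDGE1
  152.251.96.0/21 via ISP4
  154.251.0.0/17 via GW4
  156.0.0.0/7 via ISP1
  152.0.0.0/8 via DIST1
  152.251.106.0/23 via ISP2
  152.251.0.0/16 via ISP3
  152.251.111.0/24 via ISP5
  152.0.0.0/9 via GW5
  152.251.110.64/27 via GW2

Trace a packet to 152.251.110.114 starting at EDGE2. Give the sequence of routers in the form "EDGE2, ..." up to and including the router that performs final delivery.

At EDGE2: longest match for 152.251.110.114 is 152.251.0.0/17 -> EDGE1
At EDGE1: longest match for 152.251.110.114 is 152.251.0.0/16 -> DIST1
At DIST1: longest match for 152.251.110.114 is 152.224.0.0/11 -> directly connected

EDGE2, EDGE1, DIST1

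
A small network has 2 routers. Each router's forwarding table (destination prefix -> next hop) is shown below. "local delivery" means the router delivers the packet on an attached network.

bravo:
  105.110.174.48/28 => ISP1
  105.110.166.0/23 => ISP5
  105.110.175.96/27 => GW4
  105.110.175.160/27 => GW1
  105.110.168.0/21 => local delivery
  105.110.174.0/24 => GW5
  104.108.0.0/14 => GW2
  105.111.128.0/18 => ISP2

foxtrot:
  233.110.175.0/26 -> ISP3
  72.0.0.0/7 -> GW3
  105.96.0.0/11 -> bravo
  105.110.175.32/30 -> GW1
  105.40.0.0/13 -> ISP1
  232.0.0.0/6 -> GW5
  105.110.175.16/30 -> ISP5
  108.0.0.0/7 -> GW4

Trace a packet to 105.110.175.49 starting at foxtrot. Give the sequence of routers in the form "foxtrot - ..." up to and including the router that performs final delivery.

foxtrot - bravo

At foxtrot: longest match for 105.110.175.49 is 105.96.0.0/11 -> bravo
At bravo: longest match for 105.110.175.49 is 105.110.168.0/21 -> local delivery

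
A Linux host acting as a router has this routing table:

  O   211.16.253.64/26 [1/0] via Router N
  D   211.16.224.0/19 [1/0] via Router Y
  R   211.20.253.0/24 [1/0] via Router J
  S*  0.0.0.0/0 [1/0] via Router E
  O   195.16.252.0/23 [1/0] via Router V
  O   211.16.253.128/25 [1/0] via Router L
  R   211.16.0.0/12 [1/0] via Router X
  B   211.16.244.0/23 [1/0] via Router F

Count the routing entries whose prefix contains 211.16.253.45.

Prefixes containing 211.16.253.45:
  0.0.0.0/0 (default, matches everything)
  211.16.0.0/12 (211.16.0.0 - 211.31.255.255)
  211.16.224.0/19 (211.16.224.0 - 211.16.255.255)
Total matching entries: 3.

3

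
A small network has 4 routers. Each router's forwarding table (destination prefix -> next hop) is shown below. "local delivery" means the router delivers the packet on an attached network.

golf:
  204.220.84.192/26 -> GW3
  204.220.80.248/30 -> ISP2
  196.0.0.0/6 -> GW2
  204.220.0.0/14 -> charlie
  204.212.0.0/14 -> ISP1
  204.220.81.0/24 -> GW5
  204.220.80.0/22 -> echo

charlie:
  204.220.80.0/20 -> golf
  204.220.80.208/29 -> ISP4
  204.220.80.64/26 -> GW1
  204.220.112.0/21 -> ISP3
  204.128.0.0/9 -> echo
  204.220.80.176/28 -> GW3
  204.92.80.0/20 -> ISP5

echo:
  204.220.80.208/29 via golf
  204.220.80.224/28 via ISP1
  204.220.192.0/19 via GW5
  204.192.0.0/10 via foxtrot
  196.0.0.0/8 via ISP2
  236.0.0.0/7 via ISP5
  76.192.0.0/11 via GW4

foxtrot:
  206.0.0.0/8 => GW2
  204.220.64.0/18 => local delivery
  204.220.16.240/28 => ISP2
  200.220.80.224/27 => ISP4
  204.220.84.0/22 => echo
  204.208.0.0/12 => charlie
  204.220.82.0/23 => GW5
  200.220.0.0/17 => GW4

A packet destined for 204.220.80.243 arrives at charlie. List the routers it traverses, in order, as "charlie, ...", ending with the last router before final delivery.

charlie, golf, echo, foxtrot

At charlie: longest match for 204.220.80.243 is 204.220.80.0/20 -> golf
At golf: longest match for 204.220.80.243 is 204.220.80.0/22 -> echo
At echo: longest match for 204.220.80.243 is 204.192.0.0/10 -> foxtrot
At foxtrot: longest match for 204.220.80.243 is 204.220.64.0/18 -> local delivery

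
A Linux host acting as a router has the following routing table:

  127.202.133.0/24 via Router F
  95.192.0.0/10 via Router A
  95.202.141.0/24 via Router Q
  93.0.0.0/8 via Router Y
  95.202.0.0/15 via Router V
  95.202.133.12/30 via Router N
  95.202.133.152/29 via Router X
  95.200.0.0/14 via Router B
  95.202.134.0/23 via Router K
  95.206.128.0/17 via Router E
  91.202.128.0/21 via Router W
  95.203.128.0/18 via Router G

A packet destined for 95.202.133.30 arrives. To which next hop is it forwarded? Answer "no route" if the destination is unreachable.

Routes whose prefix contains 95.202.133.30:
  95.192.0.0/10 (95.192.0.0 - 95.255.255.255) -> Router A
  95.200.0.0/14 (95.200.0.0 - 95.203.255.255) -> Router B
  95.202.0.0/15 (95.202.0.0 - 95.203.255.255) -> Router V
More-specific entries that do NOT match:
  95.202.133.12/30 (95.202.133.12 - 95.202.133.15) does not contain 95.202.133.30
  95.202.133.152/29 (95.202.133.152 - 95.202.133.159) does not contain 95.202.133.30
  127.202.133.0/24 (127.202.133.0 - 127.202.133.255) does not contain 95.202.133.30
  95.202.141.0/24 (95.202.141.0 - 95.202.141.255) does not contain 95.202.133.30
  95.202.134.0/23 (95.202.134.0 - 95.202.135.255) does not contain 95.202.133.30
  91.202.128.0/21 (91.202.128.0 - 91.202.135.255) does not contain 95.202.133.30
  95.203.128.0/18 (95.203.128.0 - 95.203.191.255) does not contain 95.202.133.30
  95.206.128.0/17 (95.206.128.0 - 95.206.255.255) does not contain 95.202.133.30
Longest matching prefix is /15 -> next hop Router V.

Router V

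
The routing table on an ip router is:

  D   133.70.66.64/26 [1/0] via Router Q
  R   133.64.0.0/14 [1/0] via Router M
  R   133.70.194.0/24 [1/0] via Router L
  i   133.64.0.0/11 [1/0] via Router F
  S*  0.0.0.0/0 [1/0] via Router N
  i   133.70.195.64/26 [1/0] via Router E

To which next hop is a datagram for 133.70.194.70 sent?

Routes whose prefix contains 133.70.194.70:
  0.0.0.0/0 (default, matches everything) -> Router N
  133.64.0.0/11 (133.64.0.0 - 133.95.255.255) -> Router F
  133.70.194.0/24 (133.70.194.0 - 133.70.194.255) -> Router L
More-specific entries that do NOT match:
  133.70.66.64/26 (133.70.66.64 - 133.70.66.127) does not contain 133.70.194.70
  133.70.195.64/26 (133.70.195.64 - 133.70.195.127) does not contain 133.70.194.70
Longest matching prefix is /24 -> next hop Router L.

Router L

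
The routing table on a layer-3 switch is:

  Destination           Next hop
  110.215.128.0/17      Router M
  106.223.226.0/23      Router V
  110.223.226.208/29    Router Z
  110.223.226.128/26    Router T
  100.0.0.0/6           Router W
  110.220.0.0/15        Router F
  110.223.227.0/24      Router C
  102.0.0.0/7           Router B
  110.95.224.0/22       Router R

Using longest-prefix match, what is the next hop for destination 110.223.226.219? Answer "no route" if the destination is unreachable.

No entry's prefix contains 110.223.226.219; there is no default route.

no route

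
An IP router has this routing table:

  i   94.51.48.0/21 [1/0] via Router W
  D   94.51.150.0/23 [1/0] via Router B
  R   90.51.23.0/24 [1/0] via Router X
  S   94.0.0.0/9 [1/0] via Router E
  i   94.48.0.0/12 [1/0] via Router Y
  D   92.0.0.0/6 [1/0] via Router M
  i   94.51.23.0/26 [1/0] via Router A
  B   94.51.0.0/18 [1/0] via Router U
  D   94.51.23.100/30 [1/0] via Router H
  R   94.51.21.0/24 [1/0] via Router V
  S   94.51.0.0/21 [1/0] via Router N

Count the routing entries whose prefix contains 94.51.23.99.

Prefixes containing 94.51.23.99:
  92.0.0.0/6 (92.0.0.0 - 95.255.255.255)
  94.0.0.0/9 (94.0.0.0 - 94.127.255.255)
  94.48.0.0/12 (94.48.0.0 - 94.63.255.255)
  94.51.0.0/18 (94.51.0.0 - 94.51.63.255)
Total matching entries: 4.

4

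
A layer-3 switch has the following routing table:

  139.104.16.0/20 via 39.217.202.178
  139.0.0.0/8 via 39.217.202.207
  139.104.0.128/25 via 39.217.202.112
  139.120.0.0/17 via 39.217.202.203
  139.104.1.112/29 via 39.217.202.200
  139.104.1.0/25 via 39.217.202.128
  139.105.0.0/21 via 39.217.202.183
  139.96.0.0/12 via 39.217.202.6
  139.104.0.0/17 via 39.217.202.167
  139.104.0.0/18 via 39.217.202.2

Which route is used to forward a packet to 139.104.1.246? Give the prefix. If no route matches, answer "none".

Entries matching 139.104.1.246:
  139.0.0.0/8 (139.0.0.0 - 139.255.255.255)
  139.96.0.0/12 (139.96.0.0 - 139.111.255.255)
  139.104.0.0/17 (139.104.0.0 - 139.104.127.255)
  139.104.0.0/18 (139.104.0.0 - 139.104.63.255)
Most specific is 139.104.0.0/18.

139.104.0.0/18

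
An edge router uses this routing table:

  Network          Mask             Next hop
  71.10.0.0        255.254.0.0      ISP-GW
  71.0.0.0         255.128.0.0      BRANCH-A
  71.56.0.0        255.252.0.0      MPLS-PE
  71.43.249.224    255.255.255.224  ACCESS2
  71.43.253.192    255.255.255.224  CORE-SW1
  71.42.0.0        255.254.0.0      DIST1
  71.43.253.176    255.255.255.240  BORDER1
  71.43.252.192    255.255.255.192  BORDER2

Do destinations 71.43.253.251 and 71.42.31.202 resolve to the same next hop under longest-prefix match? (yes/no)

71.43.253.251: longest match 71.42.0.0/15 -> DIST1
71.42.31.202: longest match 71.42.0.0/15 -> DIST1

yes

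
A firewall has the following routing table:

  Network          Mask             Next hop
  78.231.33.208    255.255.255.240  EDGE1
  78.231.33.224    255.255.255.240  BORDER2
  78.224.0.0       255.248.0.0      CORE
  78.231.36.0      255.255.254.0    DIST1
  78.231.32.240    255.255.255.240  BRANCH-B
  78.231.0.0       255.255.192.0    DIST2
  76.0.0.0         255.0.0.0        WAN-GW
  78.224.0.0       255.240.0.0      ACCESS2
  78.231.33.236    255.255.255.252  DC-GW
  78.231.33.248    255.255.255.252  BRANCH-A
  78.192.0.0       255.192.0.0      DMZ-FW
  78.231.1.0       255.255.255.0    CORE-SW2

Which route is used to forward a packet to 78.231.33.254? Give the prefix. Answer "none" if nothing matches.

78.231.0.0/18

Entries matching 78.231.33.254:
  78.192.0.0/10 (78.192.0.0 - 78.255.255.255)
  78.224.0.0/12 (78.224.0.0 - 78.239.255.255)
  78.224.0.0/13 (78.224.0.0 - 78.231.255.255)
  78.231.0.0/18 (78.231.0.0 - 78.231.63.255)
Most specific is 78.231.0.0/18.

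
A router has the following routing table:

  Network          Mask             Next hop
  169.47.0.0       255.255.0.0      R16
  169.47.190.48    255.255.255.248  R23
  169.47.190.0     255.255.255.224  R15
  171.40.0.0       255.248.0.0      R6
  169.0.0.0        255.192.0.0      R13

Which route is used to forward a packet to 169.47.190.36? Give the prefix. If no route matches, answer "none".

169.47.0.0/16

Entries matching 169.47.190.36:
  169.0.0.0/10 (169.0.0.0 - 169.63.255.255)
  169.47.0.0/16 (169.47.0.0 - 169.47.255.255)
Most specific is 169.47.0.0/16.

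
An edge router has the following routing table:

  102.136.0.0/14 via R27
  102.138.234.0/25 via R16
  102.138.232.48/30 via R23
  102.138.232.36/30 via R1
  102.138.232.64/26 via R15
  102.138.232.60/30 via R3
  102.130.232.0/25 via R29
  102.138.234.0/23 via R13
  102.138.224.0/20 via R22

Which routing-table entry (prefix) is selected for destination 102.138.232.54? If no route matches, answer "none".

102.138.224.0/20

Entries matching 102.138.232.54:
  102.136.0.0/14 (102.136.0.0 - 102.139.255.255)
  102.138.224.0/20 (102.138.224.0 - 102.138.239.255)
Most specific is 102.138.224.0/20.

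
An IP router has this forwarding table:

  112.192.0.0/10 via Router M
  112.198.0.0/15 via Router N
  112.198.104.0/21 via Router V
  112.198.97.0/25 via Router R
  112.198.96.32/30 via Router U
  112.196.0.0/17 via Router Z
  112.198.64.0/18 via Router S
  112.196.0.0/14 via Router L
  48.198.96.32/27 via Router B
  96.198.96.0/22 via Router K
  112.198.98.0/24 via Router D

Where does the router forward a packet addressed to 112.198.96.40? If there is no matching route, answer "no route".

Routes whose prefix contains 112.198.96.40:
  112.192.0.0/10 (112.192.0.0 - 112.255.255.255) -> Router M
  112.196.0.0/14 (112.196.0.0 - 112.199.255.255) -> Router L
  112.198.0.0/15 (112.198.0.0 - 112.199.255.255) -> Router N
  112.198.64.0/18 (112.198.64.0 - 112.198.127.255) -> Router S
More-specific entries that do NOT match:
  112.198.96.32/30 (112.198.96.32 - 112.198.96.35) does not contain 112.198.96.40
  48.198.96.32/27 (48.198.96.32 - 48.198.96.63) does not contain 112.198.96.40
  112.198.97.0/25 (112.198.97.0 - 112.198.97.127) does not contain 112.198.96.40
  112.198.98.0/24 (112.198.98.0 - 112.198.98.255) does not contain 112.198.96.40
  96.198.96.0/22 (96.198.96.0 - 96.198.99.255) does not contain 112.198.96.40
  112.198.104.0/21 (112.198.104.0 - 112.198.111.255) does not contain 112.198.96.40
Longest matching prefix is /18 -> next hop Router S.

Router S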